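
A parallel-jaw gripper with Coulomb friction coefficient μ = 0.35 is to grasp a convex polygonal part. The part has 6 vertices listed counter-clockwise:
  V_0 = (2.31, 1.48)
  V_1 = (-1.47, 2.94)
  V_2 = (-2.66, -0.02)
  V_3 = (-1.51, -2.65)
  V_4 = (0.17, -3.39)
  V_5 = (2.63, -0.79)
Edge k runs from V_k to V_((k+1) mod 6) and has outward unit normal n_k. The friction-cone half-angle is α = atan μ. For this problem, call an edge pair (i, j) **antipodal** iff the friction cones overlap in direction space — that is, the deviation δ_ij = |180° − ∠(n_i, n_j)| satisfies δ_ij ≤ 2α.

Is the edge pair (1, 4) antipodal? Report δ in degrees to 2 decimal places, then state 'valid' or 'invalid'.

α = atan 0.35 = 19.29°;  2α = 38.58°
edge 1: e_1 = (-1.19, -2.96);  n_1 = (-0.9278, +0.3730)
edge 4: e_4 = (+2.46, +2.60);  n_4 = (+0.7264, -0.6873)
∠(n_1, n_4) = 158.49°
δ = |180° − 158.49°| = 21.51°
21.51° ≤ 2α = 38.58°  →  valid

δ = 21.51°, valid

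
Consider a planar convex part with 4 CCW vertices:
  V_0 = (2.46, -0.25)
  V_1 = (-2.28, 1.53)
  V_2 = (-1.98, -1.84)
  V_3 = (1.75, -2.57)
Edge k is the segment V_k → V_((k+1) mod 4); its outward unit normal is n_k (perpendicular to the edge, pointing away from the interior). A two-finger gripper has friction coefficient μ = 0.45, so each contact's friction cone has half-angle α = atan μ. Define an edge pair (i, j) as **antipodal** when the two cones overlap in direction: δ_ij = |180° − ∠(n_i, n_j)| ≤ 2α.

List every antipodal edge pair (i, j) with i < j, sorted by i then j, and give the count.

α = atan 0.45 = 24.23°;  2α = 48.46°
n_0 = (+0.3516, +0.9362)
n_1 = (-0.9961, -0.0887)
n_2 = (-0.1921, -0.9814)
n_3 = (+0.9562, -0.2926)
  (0,1): δ = 64.33°  ·
  (0,2): δ = 9.51°  ✓
  (0,3): δ = 93.57°  ·
  (1,2): δ = 106.16°  ·
  (1,3): δ = 22.10°  ✓
  (2,3): δ = 95.94°  ·
antipodal pairs: 2

count = 2; pairs: (0,2), (1,3)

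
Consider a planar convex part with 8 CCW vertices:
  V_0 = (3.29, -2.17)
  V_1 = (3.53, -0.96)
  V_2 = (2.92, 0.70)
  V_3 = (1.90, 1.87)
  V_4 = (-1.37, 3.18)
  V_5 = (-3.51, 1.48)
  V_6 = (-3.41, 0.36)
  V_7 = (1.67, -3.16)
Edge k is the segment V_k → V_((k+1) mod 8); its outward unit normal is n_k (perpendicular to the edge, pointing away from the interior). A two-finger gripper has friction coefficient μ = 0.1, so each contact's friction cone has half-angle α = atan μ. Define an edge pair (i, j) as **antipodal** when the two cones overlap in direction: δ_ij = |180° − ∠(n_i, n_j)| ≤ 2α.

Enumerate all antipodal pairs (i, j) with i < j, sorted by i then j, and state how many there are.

count = 1; pairs: (4,7)

α = atan 0.1 = 5.71°;  2α = 11.42°
n_0 = (+0.9809, -0.1946)
n_1 = (+0.9386, +0.3449)
n_2 = (+0.7538, +0.6571)
n_3 = (+0.3719, +0.9283)
n_4 = (-0.6220, +0.7830)
n_5 = (-0.9960, -0.0889)
n_6 = (-0.5695, -0.8220)
n_7 = (+0.5215, -0.8533)
  (0,1): δ = 148.60°  ·
  (0,2): δ = 127.70°  ·
  (0,3): δ = 100.61°  ·
  (0,4): δ = 40.32°  ·
  (0,5): δ = 16.32°  ·
  (0,6): δ = 66.50°  ·
  (0,7): δ = 132.65°  ·
  (1,2): δ = 159.10°  ·
  (1,3): δ = 132.01°  ·
  (1,4): δ = 71.71°  ·
  (1,5): δ = 15.07°  ·
  (1,6): δ = 35.10°  ·
  (1,7): δ = 101.25°  ·
  (2,3): δ = 152.91°  ·
  (2,4): δ = 92.62°  ·
  (2,5): δ = 35.98°  ·
  (2,6): δ = 14.20°  ·
  (2,7): δ = 80.35°  ·
  (3,4): δ = 119.71°  ·
  (3,5): δ = 63.07°  ·
  (3,6): δ = 12.89°  ·
  (3,7): δ = 53.26°  ·
  (4,5): δ = 123.36°  ·
  (4,6): δ = 73.18°  ·
  (4,7): δ = 7.03°  ✓
  (5,6): δ = 129.82°  ·
  (5,7): δ = 63.67°  ·
  (6,7): δ = 113.85°  ·
antipodal pairs: 1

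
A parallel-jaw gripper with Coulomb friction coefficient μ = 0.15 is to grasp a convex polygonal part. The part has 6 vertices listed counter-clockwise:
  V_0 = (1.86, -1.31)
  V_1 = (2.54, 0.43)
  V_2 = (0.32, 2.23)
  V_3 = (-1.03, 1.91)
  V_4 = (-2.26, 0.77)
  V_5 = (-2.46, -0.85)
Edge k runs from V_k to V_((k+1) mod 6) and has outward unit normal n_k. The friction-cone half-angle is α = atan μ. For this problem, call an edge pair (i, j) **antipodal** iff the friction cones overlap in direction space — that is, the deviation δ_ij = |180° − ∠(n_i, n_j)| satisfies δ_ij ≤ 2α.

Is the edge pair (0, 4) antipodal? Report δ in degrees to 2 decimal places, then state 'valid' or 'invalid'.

α = atan 0.15 = 8.53°;  2α = 17.06°
edge 0: e_0 = (+0.68, +1.74);  n_0 = (+0.9314, -0.3640)
edge 4: e_4 = (-0.20, -1.62);  n_4 = (-0.9925, +0.1225)
∠(n_0, n_4) = 165.69°
δ = |180° − 165.69°| = 14.31°
14.31° ≤ 2α = 17.06°  →  valid

δ = 14.31°, valid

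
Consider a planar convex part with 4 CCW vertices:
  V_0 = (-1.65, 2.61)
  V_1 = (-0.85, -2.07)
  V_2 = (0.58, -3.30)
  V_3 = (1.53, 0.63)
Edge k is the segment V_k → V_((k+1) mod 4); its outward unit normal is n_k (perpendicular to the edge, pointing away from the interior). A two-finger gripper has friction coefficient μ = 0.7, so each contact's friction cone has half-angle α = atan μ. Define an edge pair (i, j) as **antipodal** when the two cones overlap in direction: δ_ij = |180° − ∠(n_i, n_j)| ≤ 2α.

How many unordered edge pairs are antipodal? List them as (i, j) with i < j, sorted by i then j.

count = 4; pairs: (0,2), (0,3), (1,2), (1,3)

α = atan 0.7 = 34.99°;  2α = 69.98°
n_0 = (-0.9857, -0.1685)
n_1 = (-0.6521, -0.7581)
n_2 = (+0.9720, -0.2350)
n_3 = (+0.5286, +0.8489)
  (0,1): δ = 140.40°  ·
  (0,2): δ = 23.29°  ✓
  (0,3): δ = 48.39°  ✓
  (1,2): δ = 62.89°  ✓
  (1,3): δ = 8.79°  ✓
  (2,3): δ = 108.32°  ·
antipodal pairs: 4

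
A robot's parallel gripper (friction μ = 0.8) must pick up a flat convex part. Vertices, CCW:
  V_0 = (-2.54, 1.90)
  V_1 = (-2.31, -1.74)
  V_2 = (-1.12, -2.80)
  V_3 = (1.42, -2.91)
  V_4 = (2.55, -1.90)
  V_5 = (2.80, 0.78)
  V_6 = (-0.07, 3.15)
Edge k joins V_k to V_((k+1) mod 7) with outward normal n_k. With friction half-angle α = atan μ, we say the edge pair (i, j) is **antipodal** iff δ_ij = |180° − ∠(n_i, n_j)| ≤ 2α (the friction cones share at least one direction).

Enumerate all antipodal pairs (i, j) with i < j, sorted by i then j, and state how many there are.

count = 10; pairs: (0,3), (0,4), (0,5), (1,4), (1,5), (1,6), (2,5), (2,6), (3,6), (4,6)

α = atan 0.8 = 38.66°;  2α = 77.32°
n_0 = (-0.9980, -0.0631)
n_1 = (-0.6651, -0.7467)
n_2 = (-0.0433, -0.9991)
n_3 = (+0.6664, -0.7456)
n_4 = (+0.9957, -0.0929)
n_5 = (+0.6367, +0.7711)
n_6 = (-0.4515, +0.8922)
  (0,1): δ = 135.31°  ·
  (0,2): δ = 96.10°  ·
  (0,3): δ = 51.83°  ✓
  (0,4): δ = 8.94°  ✓
  (0,5): δ = 46.84°  ✓
  (0,6): δ = 113.23°  ·
  (1,2): δ = 140.79°  ·
  (1,3): δ = 96.52°  ·
  (1,4): δ = 53.64°  ✓
  (1,5): δ = 2.14°  ✓
  (1,6): δ = 68.54°  ✓
  (2,3): δ = 135.73°  ·
  (2,4): δ = 92.85°  ·
  (2,5): δ = 37.07°  ✓
  (2,6): δ = 29.32°  ✓
  (3,4): δ = 137.12°  ·
  (3,5): δ = 81.34°  ·
  (3,6): δ = 14.95°  ✓
  (4,5): δ = 124.22°  ·
  (4,6): δ = 57.83°  ✓
  (5,6): δ = 113.61°  ·
antipodal pairs: 10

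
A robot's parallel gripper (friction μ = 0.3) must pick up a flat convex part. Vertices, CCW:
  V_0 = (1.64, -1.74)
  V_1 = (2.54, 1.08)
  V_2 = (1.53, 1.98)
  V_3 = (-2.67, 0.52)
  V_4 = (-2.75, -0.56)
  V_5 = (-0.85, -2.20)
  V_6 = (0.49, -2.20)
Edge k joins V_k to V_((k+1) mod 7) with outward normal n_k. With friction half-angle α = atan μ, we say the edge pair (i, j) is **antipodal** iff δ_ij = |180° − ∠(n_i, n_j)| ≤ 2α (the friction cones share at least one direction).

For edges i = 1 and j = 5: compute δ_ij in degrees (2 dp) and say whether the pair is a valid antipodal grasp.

α = atan 0.3 = 16.70°;  2α = 33.40°
edge 1: e_1 = (-1.01, +0.90);  n_1 = (+0.6653, +0.7466)
edge 5: e_5 = (+1.34, +0.00);  n_5 = (+0.0000, -1.0000)
∠(n_1, n_5) = 138.30°
δ = |180° − 138.30°| = 41.70°
41.70° > 2α = 33.40°  →  invalid

δ = 41.70°, invalid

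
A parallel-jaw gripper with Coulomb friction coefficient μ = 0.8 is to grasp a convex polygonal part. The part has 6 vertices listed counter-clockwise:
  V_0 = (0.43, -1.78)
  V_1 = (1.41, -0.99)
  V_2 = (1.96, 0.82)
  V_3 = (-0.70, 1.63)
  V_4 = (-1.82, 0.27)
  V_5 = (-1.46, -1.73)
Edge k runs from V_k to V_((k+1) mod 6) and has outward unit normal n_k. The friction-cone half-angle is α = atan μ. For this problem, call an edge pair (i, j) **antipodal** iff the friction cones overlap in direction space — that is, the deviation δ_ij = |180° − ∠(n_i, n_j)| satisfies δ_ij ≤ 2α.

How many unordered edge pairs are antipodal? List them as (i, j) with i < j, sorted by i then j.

count = 8; pairs: (0,2), (0,3), (0,4), (1,3), (1,4), (2,4), (2,5), (3,5)

α = atan 0.8 = 38.66°;  2α = 77.32°
n_0 = (+0.6276, -0.7785)
n_1 = (+0.9568, -0.2907)
n_2 = (+0.2913, +0.9566)
n_3 = (-0.7719, +0.6357)
n_4 = (-0.9842, -0.1772)
n_5 = (-0.0264, -0.9997)
  (0,1): δ = 145.78°  ·
  (0,2): δ = 55.81°  ✓
  (0,3): δ = 11.65°  ✓
  (0,4): δ = 61.33°  ✓
  (0,5): δ = 139.61°  ·
  (1,2): δ = 90.03°  ·
  (1,3): δ = 22.57°  ✓
  (1,4): δ = 27.11°  ✓
  (1,5): δ = 105.39°  ·
  (2,3): δ = 112.54°  ·
  (2,4): δ = 62.86°  ✓
  (2,5): δ = 15.42°  ✓
  (3,4): δ = 130.32°  ·
  (3,5): δ = 52.04°  ✓
  (4,5): δ = 101.72°  ·
antipodal pairs: 8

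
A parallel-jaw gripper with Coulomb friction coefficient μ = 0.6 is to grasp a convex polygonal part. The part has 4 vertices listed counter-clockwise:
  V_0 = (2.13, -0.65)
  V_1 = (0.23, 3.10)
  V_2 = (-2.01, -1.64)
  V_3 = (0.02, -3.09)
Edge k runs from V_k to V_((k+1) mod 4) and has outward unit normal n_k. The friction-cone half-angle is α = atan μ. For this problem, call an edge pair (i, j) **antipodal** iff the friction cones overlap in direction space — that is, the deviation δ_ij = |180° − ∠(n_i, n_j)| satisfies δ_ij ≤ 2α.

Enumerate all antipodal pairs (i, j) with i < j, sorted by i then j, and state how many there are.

count = 3; pairs: (0,1), (0,2), (1,3)

α = atan 0.6 = 30.96°;  2α = 61.93°
n_0 = (+0.8920, +0.4520)
n_1 = (-0.9041, +0.4273)
n_2 = (-0.5812, -0.8137)
n_3 = (+0.7564, -0.6541)
  (0,1): δ = 52.16°  ✓
  (0,2): δ = 27.59°  ✓
  (0,3): δ = 112.28°  ·
  (1,2): δ = 100.24°  ·
  (1,3): δ = 15.56°  ✓
  (2,3): δ = 95.31°  ·
antipodal pairs: 3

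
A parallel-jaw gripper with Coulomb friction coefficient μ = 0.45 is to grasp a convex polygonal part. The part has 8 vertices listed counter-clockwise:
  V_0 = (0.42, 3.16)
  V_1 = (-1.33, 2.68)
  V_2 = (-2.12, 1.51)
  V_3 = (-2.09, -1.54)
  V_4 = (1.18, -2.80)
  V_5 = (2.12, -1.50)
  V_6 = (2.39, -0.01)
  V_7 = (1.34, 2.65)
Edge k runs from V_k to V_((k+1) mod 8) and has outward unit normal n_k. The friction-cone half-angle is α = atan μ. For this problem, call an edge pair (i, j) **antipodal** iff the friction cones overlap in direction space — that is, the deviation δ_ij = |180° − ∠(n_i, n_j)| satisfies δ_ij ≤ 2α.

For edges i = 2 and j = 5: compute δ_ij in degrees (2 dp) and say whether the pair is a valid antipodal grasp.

α = atan 0.45 = 24.23°;  2α = 48.46°
edge 2: e_2 = (+0.03, -3.05);  n_2 = (-1.0000, -0.0098)
edge 5: e_5 = (+0.27, +1.49);  n_5 = (+0.9840, -0.1783)
∠(n_2, n_5) = 169.17°
δ = |180° − 169.17°| = 10.83°
10.83° ≤ 2α = 48.46°  →  valid

δ = 10.83°, valid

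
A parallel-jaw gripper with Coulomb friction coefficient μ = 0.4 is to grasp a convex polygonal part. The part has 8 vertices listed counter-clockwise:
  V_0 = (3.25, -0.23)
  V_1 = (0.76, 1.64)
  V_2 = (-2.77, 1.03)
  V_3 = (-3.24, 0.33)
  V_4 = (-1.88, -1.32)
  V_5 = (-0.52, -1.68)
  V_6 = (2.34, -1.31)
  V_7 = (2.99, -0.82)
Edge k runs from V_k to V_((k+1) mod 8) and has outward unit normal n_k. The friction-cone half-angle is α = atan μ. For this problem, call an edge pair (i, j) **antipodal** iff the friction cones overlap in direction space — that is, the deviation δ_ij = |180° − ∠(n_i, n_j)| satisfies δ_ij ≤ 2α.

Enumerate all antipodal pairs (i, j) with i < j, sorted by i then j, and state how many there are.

count = 7; pairs: (0,3), (0,4), (1,4), (1,5), (1,6), (2,6), (2,7)

α = atan 0.4 = 21.80°;  2α = 43.60°
n_0 = (+0.6005, +0.7996)
n_1 = (-0.1703, +0.9854)
n_2 = (-0.8302, +0.5574)
n_3 = (-0.7717, -0.6360)
n_4 = (-0.2559, -0.9667)
n_5 = (+0.1283, -0.9917)
n_6 = (+0.6020, -0.7985)
n_7 = (+0.9151, -0.4033)
  (0,1): δ = 133.29°  ·
  (0,2): δ = 86.97°  ·
  (0,3): δ = 13.60°  ✓
  (0,4): δ = 22.08°  ✓
  (0,5): δ = 44.28°  ·
  (0,6): δ = 73.92°  ·
  (0,7): δ = 103.12°  ·
  (1,2): δ = 133.68°  ·
  (1,3): δ = 60.31°  ·
  (1,4): δ = 24.63°  ✓
  (1,5): δ = 2.43°  ✓
  (1,6): δ = 27.21°  ✓
  (1,7): δ = 56.41°  ·
  (2,3): δ = 106.62°  ·
  (2,4): δ = 70.95°  ·
  (2,5): δ = 48.75°  ·
  (2,6): δ = 19.11°  ✓
  (2,7): δ = 10.10°  ✓
  (3,4): δ = 144.32°  ·
  (3,5): δ = 122.13°  ·
  (3,6): δ = 92.49°  ·
  (3,7): δ = 63.28°  ·
  (4,5): δ = 157.80°  ·
  (4,6): δ = 128.16°  ·
  (4,7): δ = 98.96°  ·
  (5,6): δ = 150.36°  ·
  (5,7): δ = 121.15°  ·
  (6,7): δ = 150.79°  ·
antipodal pairs: 7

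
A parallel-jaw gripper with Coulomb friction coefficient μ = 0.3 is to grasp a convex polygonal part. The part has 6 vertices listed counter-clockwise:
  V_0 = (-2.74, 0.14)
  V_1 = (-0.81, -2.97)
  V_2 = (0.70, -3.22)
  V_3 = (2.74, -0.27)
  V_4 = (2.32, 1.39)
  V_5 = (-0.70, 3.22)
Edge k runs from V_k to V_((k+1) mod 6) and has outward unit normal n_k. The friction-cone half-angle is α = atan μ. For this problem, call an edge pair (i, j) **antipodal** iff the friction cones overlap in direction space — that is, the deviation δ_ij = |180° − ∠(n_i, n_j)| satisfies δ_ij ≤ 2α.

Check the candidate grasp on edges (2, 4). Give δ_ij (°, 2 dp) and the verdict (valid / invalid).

δ = 86.55°, invalid

α = atan 0.3 = 16.70°;  2α = 33.40°
edge 2: e_2 = (+2.04, +2.95);  n_2 = (+0.8225, -0.5688)
edge 4: e_4 = (-3.02, +1.83);  n_4 = (+0.5182, +0.8552)
∠(n_2, n_4) = 93.45°
δ = |180° − 93.45°| = 86.55°
86.55° > 2α = 33.40°  →  invalid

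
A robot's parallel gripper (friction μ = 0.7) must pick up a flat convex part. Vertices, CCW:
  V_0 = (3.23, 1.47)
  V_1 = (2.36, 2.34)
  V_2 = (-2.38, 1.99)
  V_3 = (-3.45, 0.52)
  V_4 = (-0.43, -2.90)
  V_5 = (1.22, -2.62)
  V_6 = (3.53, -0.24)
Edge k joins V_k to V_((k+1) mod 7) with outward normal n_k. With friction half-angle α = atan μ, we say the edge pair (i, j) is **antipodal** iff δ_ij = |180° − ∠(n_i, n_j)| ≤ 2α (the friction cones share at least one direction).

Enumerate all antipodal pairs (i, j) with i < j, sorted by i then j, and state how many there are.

count = 9; pairs: (0,3), (0,4), (1,3), (1,4), (1,5), (2,4), (2,5), (2,6), (3,6)

α = atan 0.7 = 34.99°;  2α = 69.98°
n_0 = (+0.7071, +0.7071)
n_1 = (-0.0736, +0.9973)
n_2 = (-0.8085, +0.5885)
n_3 = (-0.7496, -0.6619)
n_4 = (+0.1673, -0.9859)
n_5 = (+0.7176, -0.6965)
n_6 = (+0.9850, +0.1728)
  (0,1): δ = 130.78°  ·
  (0,2): δ = 81.05°  ·
  (0,3): δ = 3.55°  ✓
  (0,4): δ = 54.63°  ✓
  (0,5): δ = 90.86°  ·
  (0,6): δ = 144.95°  ·
  (1,2): δ = 130.27°  ·
  (1,3): δ = 52.78°  ✓
  (1,4): δ = 5.41°  ✓
  (1,5): δ = 41.63°  ✓
  (1,6): δ = 95.73°  ·
  (2,3): δ = 102.50°  ·
  (2,4): δ = 44.32°  ✓
  (2,5): δ = 8.09°  ✓
  (2,6): δ = 46.00°  ✓
  (3,4): δ = 121.81°  ·
  (3,5): δ = 85.59°  ·
  (3,6): δ = 31.50°  ✓
  (4,5): δ = 143.78°  ·
  (4,6): δ = 89.68°  ·
  (5,6): δ = 125.90°  ·
antipodal pairs: 9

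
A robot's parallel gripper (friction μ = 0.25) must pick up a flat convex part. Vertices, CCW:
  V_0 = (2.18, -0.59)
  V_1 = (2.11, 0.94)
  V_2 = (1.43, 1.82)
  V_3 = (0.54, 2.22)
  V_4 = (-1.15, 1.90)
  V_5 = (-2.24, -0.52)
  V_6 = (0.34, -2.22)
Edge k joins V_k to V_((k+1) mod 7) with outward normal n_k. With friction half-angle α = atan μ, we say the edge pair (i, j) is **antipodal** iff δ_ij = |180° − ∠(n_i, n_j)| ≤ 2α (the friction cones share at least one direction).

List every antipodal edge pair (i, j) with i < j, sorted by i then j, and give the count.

count = 4; pairs: (0,4), (1,5), (2,5), (4,6)

α = atan 0.25 = 14.04°;  2α = 28.07°
n_0 = (+0.9990, +0.0457)
n_1 = (+0.7913, +0.6114)
n_2 = (+0.4099, +0.9121)
n_3 = (-0.1860, +0.9825)
n_4 = (-0.9118, +0.4107)
n_5 = (-0.5502, -0.8350)
n_6 = (+0.6631, -0.7485)
  (0,1): δ = 144.93°  ·
  (0,2): δ = 116.82°  ·
  (0,3): δ = 81.90°  ·
  (0,4): δ = 26.87°  ✓
  (0,5): δ = 54.00°  ·
  (0,6): δ = 128.92°  ·
  (1,2): δ = 151.90°  ·
  (1,3): δ = 116.97°  ·
  (1,4): δ = 61.94°  ·
  (1,5): δ = 18.92°  ✓
  (1,6): δ = 93.84°  ·
  (2,3): δ = 145.08°  ·
  (2,4): δ = 90.05°  ·
  (2,5): δ = 9.18°  ✓
  (2,6): δ = 65.74°  ·
  (3,4): δ = 124.97°  ·
  (3,5): δ = 44.10°  ·
  (3,6): δ = 30.81°  ·
  (4,5): δ = 99.13°  ·
  (4,6): δ = 24.22°  ✓
  (5,6): δ = 105.08°  ·
antipodal pairs: 4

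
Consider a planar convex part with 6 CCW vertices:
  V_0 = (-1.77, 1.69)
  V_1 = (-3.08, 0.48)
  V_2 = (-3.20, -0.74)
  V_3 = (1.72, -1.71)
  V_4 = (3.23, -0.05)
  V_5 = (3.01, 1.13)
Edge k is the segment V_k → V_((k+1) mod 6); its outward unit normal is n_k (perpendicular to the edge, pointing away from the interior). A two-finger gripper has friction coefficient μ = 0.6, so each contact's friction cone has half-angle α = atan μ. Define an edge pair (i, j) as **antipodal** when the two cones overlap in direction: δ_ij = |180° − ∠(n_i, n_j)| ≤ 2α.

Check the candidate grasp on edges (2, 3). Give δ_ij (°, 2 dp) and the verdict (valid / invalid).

δ = 121.14°, invalid

α = atan 0.6 = 30.96°;  2α = 61.93°
edge 2: e_2 = (+4.92, -0.97);  n_2 = (-0.1934, -0.9811)
edge 3: e_3 = (+1.51, +1.66);  n_3 = (+0.7397, -0.6729)
∠(n_2, n_3) = 58.86°
δ = |180° − 58.86°| = 121.14°
121.14° > 2α = 61.93°  →  invalid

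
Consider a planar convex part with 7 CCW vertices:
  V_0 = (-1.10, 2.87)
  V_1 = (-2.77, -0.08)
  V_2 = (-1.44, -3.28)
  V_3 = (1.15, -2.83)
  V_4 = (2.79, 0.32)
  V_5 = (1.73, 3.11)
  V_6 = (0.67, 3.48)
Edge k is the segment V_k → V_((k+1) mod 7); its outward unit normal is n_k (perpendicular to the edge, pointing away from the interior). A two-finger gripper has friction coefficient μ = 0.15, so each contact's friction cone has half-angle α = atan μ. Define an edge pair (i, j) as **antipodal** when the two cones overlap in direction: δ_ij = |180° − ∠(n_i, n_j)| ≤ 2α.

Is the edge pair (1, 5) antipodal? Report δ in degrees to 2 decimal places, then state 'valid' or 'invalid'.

α = atan 0.15 = 8.53°;  2α = 17.06°
edge 1: e_1 = (+1.33, -3.20);  n_1 = (-0.9234, -0.3838)
edge 5: e_5 = (-1.06, +0.37);  n_5 = (+0.3296, +0.9441)
∠(n_1, n_5) = 131.81°
δ = |180° − 131.81°| = 48.19°
48.19° > 2α = 17.06°  →  invalid

δ = 48.19°, invalid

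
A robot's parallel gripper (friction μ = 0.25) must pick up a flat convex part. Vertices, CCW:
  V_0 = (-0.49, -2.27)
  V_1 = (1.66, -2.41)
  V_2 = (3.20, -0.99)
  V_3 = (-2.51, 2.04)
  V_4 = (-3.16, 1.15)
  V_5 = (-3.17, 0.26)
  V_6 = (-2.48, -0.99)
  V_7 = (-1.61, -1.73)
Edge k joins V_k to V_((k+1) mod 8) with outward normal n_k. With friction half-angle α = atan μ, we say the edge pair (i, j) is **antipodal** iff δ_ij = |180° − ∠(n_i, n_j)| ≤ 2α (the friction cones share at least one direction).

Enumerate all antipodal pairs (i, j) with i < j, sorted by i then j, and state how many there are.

α = atan 0.25 = 14.04°;  2α = 28.07°
n_0 = (-0.0650, -0.9979)
n_1 = (+0.6779, -0.7352)
n_2 = (+0.4687, +0.8833)
n_3 = (-0.8076, +0.5898)
n_4 = (-0.9999, +0.0112)
n_5 = (-0.8755, -0.4833)
n_6 = (-0.6479, -0.7617)
n_7 = (-0.4343, -0.9008)
  (0,1): δ = 133.60°  ·
  (0,2): δ = 24.23°  ✓
  (0,3): δ = 57.58°  ·
  (0,4): δ = 93.08°  ·
  (0,5): δ = 122.62°  ·
  (0,6): δ = 143.34°  ·
  (0,7): δ = 157.98°  ·
  (1,2): δ = 70.63°  ·
  (1,3): δ = 11.18°  ✓
  (1,4): δ = 46.68°  ·
  (1,5): δ = 76.22°  ·
  (1,6): δ = 96.94°  ·
  (1,7): δ = 111.58°  ·
  (2,3): δ = 98.19°  ·
  (2,4): δ = 62.69°  ·
  (2,5): δ = 33.15°  ·
  (2,6): δ = 12.43°  ✓
  (2,7): δ = 2.21°  ✓
  (3,4): δ = 144.50°  ·
  (3,5): δ = 114.96°  ·
  (3,6): δ = 94.24°  ·
  (3,7): δ = 79.60°  ·
  (4,5): δ = 150.46°  ·
  (4,6): δ = 129.74°  ·
  (4,7): δ = 115.10°  ·
  (5,6): δ = 159.28°  ·
  (5,7): δ = 144.64°  ·
  (6,7): δ = 165.36°  ·
antipodal pairs: 4

count = 4; pairs: (0,2), (1,3), (2,6), (2,7)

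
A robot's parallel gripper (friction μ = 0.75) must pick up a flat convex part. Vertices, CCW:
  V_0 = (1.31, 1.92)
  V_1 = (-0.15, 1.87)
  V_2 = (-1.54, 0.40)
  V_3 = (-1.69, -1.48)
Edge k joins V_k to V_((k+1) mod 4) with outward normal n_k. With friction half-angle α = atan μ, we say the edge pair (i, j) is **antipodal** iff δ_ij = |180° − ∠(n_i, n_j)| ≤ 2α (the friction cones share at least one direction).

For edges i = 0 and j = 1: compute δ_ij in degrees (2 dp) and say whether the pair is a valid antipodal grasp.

α = atan 0.75 = 36.87°;  2α = 73.74°
edge 0: e_0 = (-1.46, -0.05);  n_0 = (-0.0342, +0.9994)
edge 1: e_1 = (-1.39, -1.47);  n_1 = (-0.7266, +0.6871)
∠(n_0, n_1) = 44.64°
δ = |180° − 44.64°| = 135.36°
135.36° > 2α = 73.74°  →  invalid

δ = 135.36°, invalid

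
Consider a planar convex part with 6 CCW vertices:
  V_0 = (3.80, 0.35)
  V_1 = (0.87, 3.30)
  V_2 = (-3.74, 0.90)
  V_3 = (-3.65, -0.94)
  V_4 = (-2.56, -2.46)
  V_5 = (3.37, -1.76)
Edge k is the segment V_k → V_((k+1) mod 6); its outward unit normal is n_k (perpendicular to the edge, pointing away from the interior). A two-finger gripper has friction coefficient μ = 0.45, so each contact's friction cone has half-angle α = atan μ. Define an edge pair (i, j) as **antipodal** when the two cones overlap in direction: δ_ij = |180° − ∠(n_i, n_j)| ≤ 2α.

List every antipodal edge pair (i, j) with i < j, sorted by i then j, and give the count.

count = 5; pairs: (0,2), (0,3), (1,4), (2,5), (3,5)

α = atan 0.45 = 24.23°;  2α = 48.46°
n_0 = (+0.7095, +0.7047)
n_1 = (-0.4618, +0.8870)
n_2 = (-0.9988, -0.0489)
n_3 = (-0.8126, -0.5828)
n_4 = (+0.1172, -0.9931)
n_5 = (+0.9799, -0.1997)
  (0,1): δ = 107.30°  ·
  (0,2): δ = 42.00°  ✓
  (0,3): δ = 9.16°  ✓
  (0,4): δ = 51.93°  ·
  (0,5): δ = 123.68°  ·
  (1,2): δ = 114.70°  ·
  (1,3): δ = 81.86°  ·
  (1,4): δ = 20.77°  ✓
  (1,5): δ = 50.98°  ·
  (2,3): δ = 147.16°  ·
  (2,4): δ = 86.07°  ·
  (2,5): δ = 14.32°  ✓
  (3,4): δ = 118.91°  ·
  (3,5): δ = 47.16°  ✓
  (4,5): δ = 108.25°  ·
antipodal pairs: 5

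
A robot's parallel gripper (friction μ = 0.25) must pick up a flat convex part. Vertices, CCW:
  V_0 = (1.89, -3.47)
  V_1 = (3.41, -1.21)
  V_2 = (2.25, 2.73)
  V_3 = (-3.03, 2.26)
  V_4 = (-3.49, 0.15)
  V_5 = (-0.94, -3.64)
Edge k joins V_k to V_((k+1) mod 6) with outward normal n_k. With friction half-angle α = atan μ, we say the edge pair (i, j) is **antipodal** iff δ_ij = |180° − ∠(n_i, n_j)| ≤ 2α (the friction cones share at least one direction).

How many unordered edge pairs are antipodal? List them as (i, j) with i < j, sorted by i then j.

count = 3; pairs: (0,3), (1,4), (2,5)

α = atan 0.25 = 14.04°;  2α = 28.07°
n_0 = (+0.8298, -0.5581)
n_1 = (+0.9593, +0.2824)
n_2 = (-0.0887, +0.9961)
n_3 = (-0.9771, +0.2130)
n_4 = (-0.8297, -0.5582)
n_5 = (+0.0600, -0.9982)
  (0,1): δ = 129.67°  ·
  (0,2): δ = 50.99°  ·
  (0,3): δ = 21.62°  ✓
  (0,4): δ = 67.86°  ·
  (0,5): δ = 127.36°  ·
  (1,2): δ = 101.32°  ·
  (1,3): δ = 28.70°  ·
  (1,4): δ = 17.53°  ✓
  (1,5): δ = 77.03°  ·
  (2,3): δ = 107.39°  ·
  (2,4): δ = 61.15°  ·
  (2,5): δ = 1.65°  ✓
  (3,4): δ = 133.77°  ·
  (3,5): δ = 74.26°  ·
  (4,5): δ = 120.50°  ·
antipodal pairs: 3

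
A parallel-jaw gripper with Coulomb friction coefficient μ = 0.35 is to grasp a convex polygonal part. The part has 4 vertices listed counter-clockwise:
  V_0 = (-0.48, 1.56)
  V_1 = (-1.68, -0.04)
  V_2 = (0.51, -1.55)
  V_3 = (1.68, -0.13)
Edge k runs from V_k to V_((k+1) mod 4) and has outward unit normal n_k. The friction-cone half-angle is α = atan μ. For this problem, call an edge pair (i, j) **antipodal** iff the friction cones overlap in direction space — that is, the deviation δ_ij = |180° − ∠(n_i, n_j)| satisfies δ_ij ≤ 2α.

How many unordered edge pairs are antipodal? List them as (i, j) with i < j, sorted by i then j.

count = 2; pairs: (0,2), (1,3)

α = atan 0.35 = 19.29°;  2α = 38.58°
n_0 = (-0.8000, +0.6000)
n_1 = (-0.5676, -0.8233)
n_2 = (+0.7718, -0.6359)
n_3 = (+0.6162, +0.7876)
  (0,1): δ = 87.72°  ·
  (0,2): δ = 2.62°  ✓
  (0,3): δ = 88.83°  ·
  (1,2): δ = 94.90°  ·
  (1,3): δ = 3.45°  ✓
  (2,3): δ = 88.55°  ·
antipodal pairs: 2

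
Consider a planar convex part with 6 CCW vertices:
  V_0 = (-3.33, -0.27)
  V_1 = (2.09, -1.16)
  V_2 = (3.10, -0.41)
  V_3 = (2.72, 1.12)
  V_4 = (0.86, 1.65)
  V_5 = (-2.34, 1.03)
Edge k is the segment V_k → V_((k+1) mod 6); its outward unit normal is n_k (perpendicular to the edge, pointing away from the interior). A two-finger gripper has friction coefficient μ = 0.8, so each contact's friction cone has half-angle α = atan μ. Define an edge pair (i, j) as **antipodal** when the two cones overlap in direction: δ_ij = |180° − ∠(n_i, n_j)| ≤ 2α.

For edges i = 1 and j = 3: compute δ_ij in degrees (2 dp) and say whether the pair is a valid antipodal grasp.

δ = 52.50°, valid

α = atan 0.8 = 38.66°;  2α = 77.32°
edge 1: e_1 = (+1.01, +0.75);  n_1 = (+0.5962, -0.8029)
edge 3: e_3 = (-1.86, +0.53);  n_3 = (+0.2740, +0.9617)
∠(n_1, n_3) = 127.50°
δ = |180° − 127.50°| = 52.50°
52.50° ≤ 2α = 77.32°  →  valid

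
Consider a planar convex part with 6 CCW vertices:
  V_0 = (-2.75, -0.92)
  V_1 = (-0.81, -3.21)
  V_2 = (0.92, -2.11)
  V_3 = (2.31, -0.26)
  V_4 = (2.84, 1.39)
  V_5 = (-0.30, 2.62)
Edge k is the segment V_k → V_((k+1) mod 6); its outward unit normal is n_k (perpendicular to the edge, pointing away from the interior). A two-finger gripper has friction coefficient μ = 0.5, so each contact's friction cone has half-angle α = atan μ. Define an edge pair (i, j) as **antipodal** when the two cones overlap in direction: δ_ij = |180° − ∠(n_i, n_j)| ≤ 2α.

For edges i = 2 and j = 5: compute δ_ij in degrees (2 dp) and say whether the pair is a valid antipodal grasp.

δ = 2.23°, valid

α = atan 0.5 = 26.57°;  2α = 53.13°
edge 2: e_2 = (+1.39, +1.85);  n_2 = (+0.7995, -0.6007)
edge 5: e_5 = (-2.45, -3.54);  n_5 = (-0.8223, +0.5691)
∠(n_2, n_5) = 177.77°
δ = |180° − 177.77°| = 2.23°
2.23° ≤ 2α = 53.13°  →  valid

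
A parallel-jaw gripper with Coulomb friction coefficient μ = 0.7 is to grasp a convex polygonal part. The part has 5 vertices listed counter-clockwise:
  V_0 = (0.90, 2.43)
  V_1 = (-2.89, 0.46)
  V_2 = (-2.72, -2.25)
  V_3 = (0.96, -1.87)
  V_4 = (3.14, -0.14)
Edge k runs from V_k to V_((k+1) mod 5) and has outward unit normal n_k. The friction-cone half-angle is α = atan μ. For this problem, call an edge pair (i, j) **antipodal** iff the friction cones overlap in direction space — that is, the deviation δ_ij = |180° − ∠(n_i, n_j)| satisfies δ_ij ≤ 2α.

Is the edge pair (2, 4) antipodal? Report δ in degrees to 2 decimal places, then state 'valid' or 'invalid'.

α = atan 0.7 = 34.99°;  2α = 69.98°
edge 2: e_2 = (+3.68, +0.38);  n_2 = (+0.1027, -0.9947)
edge 4: e_4 = (-2.24, +2.57);  n_4 = (+0.7538, +0.6570)
∠(n_2, n_4) = 125.18°
δ = |180° − 125.18°| = 54.82°
54.82° ≤ 2α = 69.98°  →  valid

δ = 54.82°, valid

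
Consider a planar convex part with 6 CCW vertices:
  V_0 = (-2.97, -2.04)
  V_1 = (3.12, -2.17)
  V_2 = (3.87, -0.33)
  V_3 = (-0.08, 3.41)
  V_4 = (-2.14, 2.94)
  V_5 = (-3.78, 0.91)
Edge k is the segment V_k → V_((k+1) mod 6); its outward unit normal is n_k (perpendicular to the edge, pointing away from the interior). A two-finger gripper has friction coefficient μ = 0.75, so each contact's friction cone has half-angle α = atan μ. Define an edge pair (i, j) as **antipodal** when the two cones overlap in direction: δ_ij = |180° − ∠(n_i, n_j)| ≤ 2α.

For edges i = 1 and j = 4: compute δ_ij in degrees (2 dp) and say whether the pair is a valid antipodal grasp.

δ = 16.76°, valid

α = atan 0.75 = 36.87°;  2α = 73.74°
edge 1: e_1 = (+0.75, +1.84);  n_1 = (+0.9260, -0.3775)
edge 4: e_4 = (-1.64, -2.03);  n_4 = (-0.7779, +0.6284)
∠(n_1, n_4) = 163.24°
δ = |180° − 163.24°| = 16.76°
16.76° ≤ 2α = 73.74°  →  valid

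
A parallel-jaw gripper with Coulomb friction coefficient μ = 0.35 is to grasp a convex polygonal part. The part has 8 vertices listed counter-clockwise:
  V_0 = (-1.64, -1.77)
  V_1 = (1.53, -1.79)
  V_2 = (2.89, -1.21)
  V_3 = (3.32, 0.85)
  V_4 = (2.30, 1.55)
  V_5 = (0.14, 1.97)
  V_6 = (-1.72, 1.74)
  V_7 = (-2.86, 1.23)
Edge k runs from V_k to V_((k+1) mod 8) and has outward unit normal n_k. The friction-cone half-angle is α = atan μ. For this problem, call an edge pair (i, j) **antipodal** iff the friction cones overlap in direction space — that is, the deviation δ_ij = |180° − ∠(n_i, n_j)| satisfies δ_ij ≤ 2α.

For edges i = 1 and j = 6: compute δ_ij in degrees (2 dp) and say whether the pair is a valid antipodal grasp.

α = atan 0.35 = 19.29°;  2α = 38.58°
edge 1: e_1 = (+1.36, +0.58);  n_1 = (+0.3923, -0.9198)
edge 6: e_6 = (-1.14, -0.51);  n_6 = (-0.4084, +0.9128)
∠(n_1, n_6) = 178.99°
δ = |180° − 178.99°| = 1.01°
1.01° ≤ 2α = 38.58°  →  valid

δ = 1.01°, valid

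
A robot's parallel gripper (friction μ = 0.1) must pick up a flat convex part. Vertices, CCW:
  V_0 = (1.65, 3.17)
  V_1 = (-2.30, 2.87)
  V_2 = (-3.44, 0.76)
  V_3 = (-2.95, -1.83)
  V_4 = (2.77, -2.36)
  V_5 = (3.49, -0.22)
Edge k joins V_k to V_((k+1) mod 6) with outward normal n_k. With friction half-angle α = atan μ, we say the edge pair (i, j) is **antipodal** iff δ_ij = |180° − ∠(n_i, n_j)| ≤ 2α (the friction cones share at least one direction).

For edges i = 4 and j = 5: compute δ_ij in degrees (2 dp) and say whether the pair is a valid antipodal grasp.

δ = 132.91°, invalid

α = atan 0.1 = 5.71°;  2α = 11.42°
edge 4: e_4 = (+0.72, +2.14);  n_4 = (+0.9478, -0.3189)
edge 5: e_5 = (-1.84, +3.39);  n_5 = (+0.8789, +0.4770)
∠(n_4, n_5) = 47.09°
δ = |180° − 47.09°| = 132.91°
132.91° > 2α = 11.42°  →  invalid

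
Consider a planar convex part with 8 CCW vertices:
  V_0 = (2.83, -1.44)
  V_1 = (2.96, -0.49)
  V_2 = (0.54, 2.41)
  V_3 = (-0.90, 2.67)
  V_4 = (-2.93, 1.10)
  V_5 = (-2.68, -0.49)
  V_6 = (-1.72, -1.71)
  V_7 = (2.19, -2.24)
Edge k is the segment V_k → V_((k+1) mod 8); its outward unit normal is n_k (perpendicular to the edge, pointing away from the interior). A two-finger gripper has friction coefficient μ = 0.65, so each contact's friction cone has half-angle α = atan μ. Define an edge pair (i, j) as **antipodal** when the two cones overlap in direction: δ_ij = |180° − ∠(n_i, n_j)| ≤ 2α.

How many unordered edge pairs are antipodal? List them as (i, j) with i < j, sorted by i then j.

α = atan 0.65 = 33.02°;  2α = 66.05°
n_0 = (+0.9908, -0.1356)
n_1 = (+0.7678, +0.6407)
n_2 = (+0.1777, +0.9841)
n_3 = (-0.6118, +0.7910)
n_4 = (-0.9879, -0.1553)
n_5 = (-0.7859, -0.6184)
n_6 = (-0.1343, -0.9909)
n_7 = (+0.7809, -0.6247)
  (0,1): δ = 132.36°  ·
  (0,2): δ = 92.44°  ·
  (0,3): δ = 44.49°  ✓
  (0,4): δ = 16.73°  ✓
  (0,5): δ = 45.99°  ✓
  (0,6): δ = 90.07°  ·
  (0,7): δ = 149.13°  ·
  (1,2): δ = 140.08°  ·
  (1,3): δ = 92.13°  ·
  (1,4): δ = 30.91°  ✓
  (1,5): δ = 1.65°  ✓
  (1,6): δ = 42.44°  ✓
  (1,7): δ = 101.50°  ·
  (2,3): δ = 132.05°  ·
  (2,4): δ = 70.83°  ·
  (2,5): δ = 41.57°  ✓
  (2,6): δ = 2.52°  ✓
  (2,7): δ = 61.57°  ✓
  (3,4): δ = 118.78°  ·
  (3,5): δ = 89.52°  ·
  (3,6): δ = 45.44°  ✓
  (3,7): δ = 13.62°  ✓
  (4,5): δ = 150.74°  ·
  (4,6): δ = 106.66°  ·
  (4,7): δ = 47.60°  ✓
  (5,6): δ = 135.92°  ·
  (5,7): δ = 76.86°  ·
  (6,7): δ = 120.94°  ·
antipodal pairs: 12

count = 12; pairs: (0,3), (0,4), (0,5), (1,4), (1,5), (1,6), (2,5), (2,6), (2,7), (3,6), (3,7), (4,7)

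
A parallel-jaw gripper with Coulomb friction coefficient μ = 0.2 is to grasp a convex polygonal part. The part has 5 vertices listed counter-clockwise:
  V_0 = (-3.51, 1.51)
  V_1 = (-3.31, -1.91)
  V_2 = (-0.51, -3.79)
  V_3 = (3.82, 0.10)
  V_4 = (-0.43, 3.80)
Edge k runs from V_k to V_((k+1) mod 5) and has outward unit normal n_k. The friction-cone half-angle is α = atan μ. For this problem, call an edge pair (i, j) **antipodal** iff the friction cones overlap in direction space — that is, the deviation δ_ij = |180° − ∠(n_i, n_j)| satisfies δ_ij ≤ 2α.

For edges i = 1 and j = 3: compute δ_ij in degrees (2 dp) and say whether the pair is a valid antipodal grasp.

α = atan 0.2 = 11.31°;  2α = 22.62°
edge 1: e_1 = (+2.80, -1.88);  n_1 = (-0.5574, -0.8302)
edge 3: e_3 = (-4.25, +3.70);  n_3 = (+0.6566, +0.7542)
∠(n_1, n_3) = 172.84°
δ = |180° − 172.84°| = 7.16°
7.16° ≤ 2α = 22.62°  →  valid

δ = 7.16°, valid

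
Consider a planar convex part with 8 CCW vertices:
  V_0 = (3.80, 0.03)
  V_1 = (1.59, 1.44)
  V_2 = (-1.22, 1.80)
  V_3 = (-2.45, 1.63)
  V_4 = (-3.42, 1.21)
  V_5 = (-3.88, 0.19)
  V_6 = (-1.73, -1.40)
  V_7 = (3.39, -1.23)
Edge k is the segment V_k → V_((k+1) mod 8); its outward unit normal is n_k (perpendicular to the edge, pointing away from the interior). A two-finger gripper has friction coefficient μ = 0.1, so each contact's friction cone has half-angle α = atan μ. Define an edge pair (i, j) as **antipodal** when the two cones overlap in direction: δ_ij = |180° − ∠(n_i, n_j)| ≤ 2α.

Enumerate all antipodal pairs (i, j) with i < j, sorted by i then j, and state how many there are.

count = 4; pairs: (0,5), (1,6), (2,6), (4,7)

α = atan 0.1 = 5.71°;  2α = 11.42°
n_0 = (+0.5379, +0.8430)
n_1 = (+0.1271, +0.9919)
n_2 = (-0.1369, +0.9906)
n_3 = (-0.3973, +0.9177)
n_4 = (-0.9116, +0.4111)
n_5 = (-0.5946, -0.8040)
n_6 = (+0.0332, -0.9994)
n_7 = (+0.9509, -0.3094)
  (0,1): δ = 154.76°  ·
  (0,2): δ = 139.59°  ·
  (0,3): δ = 124.05°  ·
  (0,4): δ = 81.74°  ·
  (0,5): δ = 3.95°  ✓
  (0,6): δ = 34.44°  ·
  (0,7): δ = 104.51°  ·
  (1,2): δ = 164.83°  ·
  (1,3): δ = 149.29°  ·
  (1,4): δ = 106.97°  ·
  (1,5): δ = 29.18°  ·
  (1,6): δ = 9.20°  ✓
  (1,7): δ = 79.28°  ·
  (2,3): δ = 164.46°  ·
  (2,4): δ = 122.14°  ·
  (2,5): δ = 44.35°  ·
  (2,6): δ = 5.97°  ✓
  (2,7): δ = 64.11°  ·
  (3,4): δ = 137.69°  ·
  (3,5): δ = 59.90°  ·
  (3,6): δ = 21.51°  ·
  (3,7): δ = 48.56°  ·
  (4,5): δ = 102.21°  ·
  (4,6): δ = 63.82°  ·
  (4,7): δ = 6.25°  ✓
  (5,6): δ = 141.61°  ·
  (5,7): δ = 71.54°  ·
  (6,7): δ = 109.93°  ·
antipodal pairs: 4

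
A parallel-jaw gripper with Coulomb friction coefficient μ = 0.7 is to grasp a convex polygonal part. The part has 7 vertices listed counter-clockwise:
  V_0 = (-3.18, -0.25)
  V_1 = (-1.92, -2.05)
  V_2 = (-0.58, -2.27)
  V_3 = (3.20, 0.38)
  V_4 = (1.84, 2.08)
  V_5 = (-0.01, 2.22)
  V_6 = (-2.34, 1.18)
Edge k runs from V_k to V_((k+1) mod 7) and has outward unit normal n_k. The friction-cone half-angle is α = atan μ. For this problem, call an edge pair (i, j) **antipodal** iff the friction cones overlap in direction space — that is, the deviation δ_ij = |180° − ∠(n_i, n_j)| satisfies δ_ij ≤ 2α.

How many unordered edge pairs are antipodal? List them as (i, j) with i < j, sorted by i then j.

count = 10; pairs: (0,3), (0,4), (1,3), (1,4), (1,5), (1,6), (2,4), (2,5), (2,6), (3,6)

α = atan 0.7 = 34.99°;  2α = 69.98°
n_0 = (-0.8192, -0.5735)
n_1 = (-0.1620, -0.9868)
n_2 = (+0.5740, -0.8188)
n_3 = (+0.7809, +0.6247)
n_4 = (+0.0755, +0.9971)
n_5 = (-0.4076, +0.9132)
n_6 = (-0.8622, +0.5065)
  (0,1): δ = 134.32°  ·
  (0,2): δ = 89.96°  ·
  (0,3): δ = 3.67°  ✓
  (0,4): δ = 50.68°  ✓
  (0,5): δ = 79.06°  ·
  (0,6): δ = 114.58°  ·
  (1,2): δ = 135.64°  ·
  (1,3): δ = 42.02°  ✓
  (1,4): δ = 5.00°  ✓
  (1,5): δ = 33.38°  ✓
  (1,6): δ = 68.89°  ✓
  (2,3): δ = 86.37°  ·
  (2,4): δ = 39.36°  ✓
  (2,5): δ = 10.98°  ✓
  (2,6): δ = 24.54°  ✓
  (3,4): δ = 132.99°  ·
  (3,5): δ = 104.61°  ·
  (3,6): δ = 69.09°  ✓
  (4,5): δ = 151.62°  ·
  (4,6): δ = 116.10°  ·
  (5,6): δ = 144.48°  ·
antipodal pairs: 10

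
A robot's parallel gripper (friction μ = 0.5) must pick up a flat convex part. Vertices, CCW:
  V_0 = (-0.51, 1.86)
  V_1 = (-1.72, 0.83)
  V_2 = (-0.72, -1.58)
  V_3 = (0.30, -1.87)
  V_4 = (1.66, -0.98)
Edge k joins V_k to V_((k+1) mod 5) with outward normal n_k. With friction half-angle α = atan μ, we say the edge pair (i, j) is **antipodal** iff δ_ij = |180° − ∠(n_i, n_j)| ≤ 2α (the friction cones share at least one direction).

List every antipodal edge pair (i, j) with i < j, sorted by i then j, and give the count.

count = 3; pairs: (0,3), (1,4), (2,4)

α = atan 0.5 = 26.57°;  2α = 53.13°
n_0 = (-0.6482, +0.7615)
n_1 = (-0.9236, -0.3833)
n_2 = (-0.2735, -0.9619)
n_3 = (+0.5476, -0.8368)
n_4 = (+0.7946, +0.6071)
  (0,1): δ = 107.87°  ·
  (0,2): δ = 56.28°  ·
  (0,3): δ = 7.20°  ✓
  (0,4): δ = 86.98°  ·
  (1,2): δ = 128.41°  ·
  (1,3): δ = 79.33°  ·
  (1,4): δ = 14.85°  ✓
  (2,3): δ = 130.93°  ·
  (2,4): δ = 36.75°  ✓
  (3,4): δ = 85.82°  ·
antipodal pairs: 3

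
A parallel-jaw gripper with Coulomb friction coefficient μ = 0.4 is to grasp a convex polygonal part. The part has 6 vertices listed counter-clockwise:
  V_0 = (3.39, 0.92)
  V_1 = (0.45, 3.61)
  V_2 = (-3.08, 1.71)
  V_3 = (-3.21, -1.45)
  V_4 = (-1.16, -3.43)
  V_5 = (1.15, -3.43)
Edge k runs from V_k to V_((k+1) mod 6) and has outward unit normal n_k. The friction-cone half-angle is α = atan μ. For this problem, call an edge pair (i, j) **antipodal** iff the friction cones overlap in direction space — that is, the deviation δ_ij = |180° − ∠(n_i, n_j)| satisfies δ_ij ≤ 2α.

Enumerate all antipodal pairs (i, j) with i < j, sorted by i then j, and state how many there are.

α = atan 0.4 = 21.80°;  2α = 43.60°
n_0 = (+0.6750, +0.7378)
n_1 = (-0.4740, +0.8806)
n_2 = (-0.9992, +0.0411)
n_3 = (-0.6947, -0.7193)
n_4 = (+0.0000, -1.0000)
n_5 = (+0.8891, -0.4578)
  (0,1): δ = 109.25°  ·
  (0,2): δ = 49.90°  ·
  (0,3): δ = 1.55°  ✓
  (0,4): δ = 42.46°  ✓
  (0,5): δ = 105.21°  ·
  (1,2): δ = 120.65°  ·
  (1,3): δ = 72.30°  ·
  (1,4): δ = 28.29°  ✓
  (1,5): δ = 34.46°  ✓
  (2,3): δ = 131.65°  ·
  (2,4): δ = 87.64°  ·
  (2,5): δ = 24.89°  ✓
  (3,4): δ = 136.00°  ·
  (3,5): δ = 73.24°  ·
  (4,5): δ = 117.25°  ·
antipodal pairs: 5

count = 5; pairs: (0,3), (0,4), (1,4), (1,5), (2,5)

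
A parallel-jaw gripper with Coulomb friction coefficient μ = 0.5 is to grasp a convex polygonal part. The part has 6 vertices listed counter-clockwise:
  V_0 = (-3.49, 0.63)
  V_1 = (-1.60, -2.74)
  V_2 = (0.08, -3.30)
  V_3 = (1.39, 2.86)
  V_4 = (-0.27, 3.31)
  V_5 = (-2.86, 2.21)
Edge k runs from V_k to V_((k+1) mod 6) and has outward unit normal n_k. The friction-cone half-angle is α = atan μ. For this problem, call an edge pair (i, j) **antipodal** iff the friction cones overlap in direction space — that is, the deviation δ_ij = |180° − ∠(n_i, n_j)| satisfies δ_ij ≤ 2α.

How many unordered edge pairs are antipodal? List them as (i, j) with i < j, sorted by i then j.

count = 5; pairs: (0,2), (0,3), (1,3), (1,4), (2,5)

α = atan 0.5 = 26.57°;  2α = 53.13°
n_0 = (-0.8722, -0.4892)
n_1 = (-0.3162, -0.9487)
n_2 = (+0.9781, -0.2080)
n_3 = (+0.2616, +0.9652)
n_4 = (-0.3909, +0.9204)
n_5 = (-0.9289, +0.3704)
  (0,1): δ = 137.72°  ·
  (0,2): δ = 41.29°  ✓
  (0,3): δ = 45.55°  ✓
  (0,4): δ = 83.73°  ·
  (0,5): δ = 128.98°  ·
  (1,2): δ = 83.57°  ·
  (1,3): δ = 3.27°  ✓
  (1,4): δ = 41.45°  ✓
  (1,5): δ = 86.70°  ·
  (2,3): δ = 93.16°  ·
  (2,4): δ = 54.98°  ·
  (2,5): δ = 9.73°  ✓
  (3,4): δ = 141.82°  ·
  (3,5): δ = 96.57°  ·
  (4,5): δ = 134.75°  ·
antipodal pairs: 5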